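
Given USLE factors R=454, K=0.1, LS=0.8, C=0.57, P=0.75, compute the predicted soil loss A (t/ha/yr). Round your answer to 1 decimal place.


Step 1: A = R * K * LS * C * P
Step 2: R * K = 454 * 0.1 = 45.4
Step 3: (R*K) * LS = 45.4 * 0.8 = 36.32
Step 4: * C * P = 36.32 * 0.57 * 0.75 = 15.5
Step 5: A = 15.5 t/(ha*yr)

15.5


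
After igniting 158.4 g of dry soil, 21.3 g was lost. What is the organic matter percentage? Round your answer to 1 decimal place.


Step 1: OM% = 100 * LOI / sample mass
Step 2: OM = 100 * 21.3 / 158.4
Step 3: OM = 13.4%

13.4


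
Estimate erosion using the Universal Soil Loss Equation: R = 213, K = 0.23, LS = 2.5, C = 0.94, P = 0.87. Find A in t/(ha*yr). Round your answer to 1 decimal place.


Step 1: A = R * K * LS * C * P
Step 2: R * K = 213 * 0.23 = 48.99
Step 3: (R*K) * LS = 48.99 * 2.5 = 122.475
Step 4: * C * P = 122.475 * 0.94 * 0.87 = 100.2
Step 5: A = 100.2 t/(ha*yr)

100.2


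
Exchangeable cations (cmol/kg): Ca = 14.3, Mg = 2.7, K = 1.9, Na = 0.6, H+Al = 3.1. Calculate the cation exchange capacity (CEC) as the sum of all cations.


Step 1: CEC = Ca + Mg + K + Na + (H+Al)
Step 2: CEC = 14.3 + 2.7 + 1.9 + 0.6 + 3.1
Step 3: CEC = 22.6 cmol/kg

22.6


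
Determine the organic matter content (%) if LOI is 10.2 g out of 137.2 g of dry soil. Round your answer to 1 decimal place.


Step 1: OM% = 100 * LOI / sample mass
Step 2: OM = 100 * 10.2 / 137.2
Step 3: OM = 7.4%

7.4


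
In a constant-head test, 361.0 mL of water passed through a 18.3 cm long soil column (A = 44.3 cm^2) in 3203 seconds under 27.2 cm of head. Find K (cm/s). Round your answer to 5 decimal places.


Step 1: K = Q * L / (A * t * h)
Step 2: Numerator = 361.0 * 18.3 = 6606.3
Step 3: Denominator = 44.3 * 3203 * 27.2 = 3859486.88
Step 4: K = 6606.3 / 3859486.88 = 0.00171 cm/s

0.00171


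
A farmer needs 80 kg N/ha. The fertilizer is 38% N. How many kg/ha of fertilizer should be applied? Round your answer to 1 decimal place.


Step 1: Fertilizer rate = target N / (N content / 100)
Step 2: Rate = 80 / (38 / 100)
Step 3: Rate = 80 / 0.38
Step 4: Rate = 210.5 kg/ha

210.5


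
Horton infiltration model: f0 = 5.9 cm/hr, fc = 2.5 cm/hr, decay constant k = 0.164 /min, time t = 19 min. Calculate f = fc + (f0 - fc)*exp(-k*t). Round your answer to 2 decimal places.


Step 1: f = fc + (f0 - fc) * exp(-k * t)
Step 2: exp(-0.164 * 19) = 0.044334
Step 3: f = 2.5 + (5.9 - 2.5) * 0.044334
Step 4: f = 2.5 + 3.4 * 0.044334
Step 5: f = 2.65 cm/hr

2.65


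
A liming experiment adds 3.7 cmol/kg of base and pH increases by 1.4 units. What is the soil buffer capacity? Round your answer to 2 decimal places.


Step 1: BC = change in base / change in pH
Step 2: BC = 3.7 / 1.4
Step 3: BC = 2.64 cmol/(kg*pH unit)

2.64


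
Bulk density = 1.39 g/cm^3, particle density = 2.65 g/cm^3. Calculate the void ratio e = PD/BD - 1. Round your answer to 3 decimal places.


Step 1: e = PD / BD - 1
Step 2: e = 2.65 / 1.39 - 1
Step 3: e = 1.90647 - 1
Step 4: e = 0.906

0.906


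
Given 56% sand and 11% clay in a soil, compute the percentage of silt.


Step 1: sand + silt + clay = 100%
Step 2: silt = 100 - sand - clay
Step 3: silt = 100 - 56 - 11
Step 4: silt = 33%

33


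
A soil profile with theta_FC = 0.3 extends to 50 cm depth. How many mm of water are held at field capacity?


Step 1: Water (mm) = theta_FC * depth (cm) * 10
Step 2: Water = 0.3 * 50 * 10
Step 3: Water = 150.0 mm

150.0


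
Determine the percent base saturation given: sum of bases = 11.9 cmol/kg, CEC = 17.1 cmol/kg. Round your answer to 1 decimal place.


Step 1: BS = 100 * (sum of bases) / CEC
Step 2: BS = 100 * 11.9 / 17.1
Step 3: BS = 69.6%

69.6


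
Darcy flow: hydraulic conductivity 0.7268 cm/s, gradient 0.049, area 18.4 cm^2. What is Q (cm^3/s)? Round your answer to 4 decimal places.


Step 1: Apply Darcy's law: Q = K * i * A
Step 2: Q = 0.7268 * 0.049 * 18.4
Step 3: Q = 0.6553 cm^3/s

0.6553


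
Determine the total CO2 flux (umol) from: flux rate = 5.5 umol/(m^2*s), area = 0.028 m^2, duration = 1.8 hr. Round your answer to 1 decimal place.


Step 1: Convert time to seconds: 1.8 hr * 3600 = 6480.0 s
Step 2: Total = flux * area * time_s
Step 3: Total = 5.5 * 0.028 * 6480.0
Step 4: Total = 997.9 umol

997.9


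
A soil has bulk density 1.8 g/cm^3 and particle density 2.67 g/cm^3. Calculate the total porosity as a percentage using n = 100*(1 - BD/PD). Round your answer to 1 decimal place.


Step 1: Formula: n = 100 * (1 - BD / PD)
Step 2: n = 100 * (1 - 1.8 / 2.67)
Step 3: n = 100 * (1 - 0.67416)
Step 4: n = 32.6%

32.6


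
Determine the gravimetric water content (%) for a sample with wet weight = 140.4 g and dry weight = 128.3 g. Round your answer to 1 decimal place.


Step 1: Water mass = wet - dry = 140.4 - 128.3 = 12.1 g
Step 2: w = 100 * water mass / dry mass
Step 3: w = 100 * 12.1 / 128.3 = 9.4%

9.4


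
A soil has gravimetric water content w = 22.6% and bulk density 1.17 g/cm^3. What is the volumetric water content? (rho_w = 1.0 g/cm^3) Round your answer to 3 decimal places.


Step 1: theta = (w / 100) * BD / rho_w
Step 2: theta = (22.6 / 100) * 1.17 / 1.0
Step 3: theta = 0.226 * 1.17
Step 4: theta = 0.264

0.264


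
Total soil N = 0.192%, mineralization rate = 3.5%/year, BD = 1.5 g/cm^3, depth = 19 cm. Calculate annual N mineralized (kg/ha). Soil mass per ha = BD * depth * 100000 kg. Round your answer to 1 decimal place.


Step 1: Soil mass per ha = BD * depth * 100000 = 1.5 * 19 * 100000 = 2850000 kg
Step 2: Total N pool = soil mass * N%/100 = 2850000 * 0.192/100 = 5472.0 kg/ha
Step 3: N mineralized = N pool * rate%/100 = 5472.0 * 3.5/100 = 191.5 kg/ha/yr

191.5


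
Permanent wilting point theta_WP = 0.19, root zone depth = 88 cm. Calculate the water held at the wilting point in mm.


Step 1: Water (mm) = theta_WP * depth * 10
Step 2: Water = 0.19 * 88 * 10
Step 3: Water = 167.2 mm

167.2


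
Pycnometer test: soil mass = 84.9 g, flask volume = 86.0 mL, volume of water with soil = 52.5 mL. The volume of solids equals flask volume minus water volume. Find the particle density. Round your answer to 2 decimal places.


Step 1: Volume of solids = flask volume - water volume with soil
Step 2: V_solids = 86.0 - 52.5 = 33.5 mL
Step 3: Particle density = mass / V_solids = 84.9 / 33.5 = 2.53 g/cm^3

2.53


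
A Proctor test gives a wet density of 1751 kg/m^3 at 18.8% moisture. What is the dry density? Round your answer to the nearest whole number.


Step 1: Dry density = wet density / (1 + w/100)
Step 2: Dry density = 1751 / (1 + 18.8/100)
Step 3: Dry density = 1751 / 1.188
Step 4: Dry density = 1474 kg/m^3

1474


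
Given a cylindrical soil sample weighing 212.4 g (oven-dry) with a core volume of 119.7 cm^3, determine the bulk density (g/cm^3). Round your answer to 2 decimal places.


Step 1: Identify the formula: BD = dry mass / volume
Step 2: Substitute values: BD = 212.4 / 119.7
Step 3: BD = 1.77 g/cm^3

1.77


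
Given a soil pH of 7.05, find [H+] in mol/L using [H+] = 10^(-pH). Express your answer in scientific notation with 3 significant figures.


Step 1: [H+] = 10^(-pH)
Step 2: [H+] = 10^(-7.05)
Step 3: [H+] = 8.91e-08 mol/L

8.91e-08


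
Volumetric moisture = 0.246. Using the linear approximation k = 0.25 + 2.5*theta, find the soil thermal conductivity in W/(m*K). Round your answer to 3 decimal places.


Step 1: k = 0.25 + 2.5 * theta
Step 2: k = 0.25 + 2.5 * 0.246
Step 3: k = 0.25 + 0.615
Step 4: k = 0.865 W/(m*K)

0.865


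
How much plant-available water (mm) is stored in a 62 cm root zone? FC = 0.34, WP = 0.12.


Step 1: Available water = (FC - WP) * depth * 10
Step 2: AW = (0.34 - 0.12) * 62 * 10
Step 3: AW = 0.22 * 62 * 10
Step 4: AW = 136.4 mm

136.4


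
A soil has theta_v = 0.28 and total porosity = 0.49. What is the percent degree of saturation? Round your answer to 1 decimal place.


Step 1: S = 100 * theta_v / n
Step 2: S = 100 * 0.28 / 0.49
Step 3: S = 57.1%

57.1


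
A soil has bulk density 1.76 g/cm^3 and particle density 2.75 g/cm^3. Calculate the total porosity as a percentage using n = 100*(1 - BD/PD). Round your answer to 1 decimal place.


Step 1: Formula: n = 100 * (1 - BD / PD)
Step 2: n = 100 * (1 - 1.76 / 2.75)
Step 3: n = 100 * (1 - 0.64)
Step 4: n = 36.0%

36.0


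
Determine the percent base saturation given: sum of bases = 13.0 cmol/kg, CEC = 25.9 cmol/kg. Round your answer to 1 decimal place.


Step 1: BS = 100 * (sum of bases) / CEC
Step 2: BS = 100 * 13.0 / 25.9
Step 3: BS = 50.2%

50.2


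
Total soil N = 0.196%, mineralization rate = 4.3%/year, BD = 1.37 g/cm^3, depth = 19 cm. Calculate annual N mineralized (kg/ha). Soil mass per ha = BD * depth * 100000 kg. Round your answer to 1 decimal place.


Step 1: Soil mass per ha = BD * depth * 100000 = 1.37 * 19 * 100000 = 2603000 kg
Step 2: Total N pool = soil mass * N%/100 = 2603000 * 0.196/100 = 5101.88 kg/ha
Step 3: N mineralized = N pool * rate%/100 = 5101.88 * 4.3/100 = 219.4 kg/ha/yr

219.4


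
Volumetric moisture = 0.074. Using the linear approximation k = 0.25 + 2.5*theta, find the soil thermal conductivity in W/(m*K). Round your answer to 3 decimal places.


Step 1: k = 0.25 + 2.5 * theta
Step 2: k = 0.25 + 2.5 * 0.074
Step 3: k = 0.25 + 0.185
Step 4: k = 0.435 W/(m*K)

0.435


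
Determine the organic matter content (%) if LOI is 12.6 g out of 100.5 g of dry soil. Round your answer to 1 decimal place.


Step 1: OM% = 100 * LOI / sample mass
Step 2: OM = 100 * 12.6 / 100.5
Step 3: OM = 12.5%

12.5


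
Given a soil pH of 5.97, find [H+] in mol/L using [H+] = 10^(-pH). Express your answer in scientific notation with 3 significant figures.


Step 1: [H+] = 10^(-pH)
Step 2: [H+] = 10^(-5.97)
Step 3: [H+] = 1.07e-06 mol/L

1.07e-06


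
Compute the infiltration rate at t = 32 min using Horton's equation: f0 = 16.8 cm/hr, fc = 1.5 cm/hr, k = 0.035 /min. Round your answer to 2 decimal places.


Step 1: f = fc + (f0 - fc) * exp(-k * t)
Step 2: exp(-0.035 * 32) = 0.32628
Step 3: f = 1.5 + (16.8 - 1.5) * 0.32628
Step 4: f = 1.5 + 15.3 * 0.32628
Step 5: f = 6.49 cm/hr

6.49


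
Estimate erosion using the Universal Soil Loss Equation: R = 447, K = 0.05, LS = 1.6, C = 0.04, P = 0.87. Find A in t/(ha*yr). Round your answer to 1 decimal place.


Step 1: A = R * K * LS * C * P
Step 2: R * K = 447 * 0.05 = 22.35
Step 3: (R*K) * LS = 22.35 * 1.6 = 35.76
Step 4: * C * P = 35.76 * 0.04 * 0.87 = 1.2
Step 5: A = 1.2 t/(ha*yr)

1.2


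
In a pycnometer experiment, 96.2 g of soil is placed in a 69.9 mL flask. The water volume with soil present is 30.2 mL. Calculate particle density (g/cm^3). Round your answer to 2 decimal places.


Step 1: Volume of solids = flask volume - water volume with soil
Step 2: V_solids = 69.9 - 30.2 = 39.7 mL
Step 3: Particle density = mass / V_solids = 96.2 / 39.7 = 2.42 g/cm^3

2.42


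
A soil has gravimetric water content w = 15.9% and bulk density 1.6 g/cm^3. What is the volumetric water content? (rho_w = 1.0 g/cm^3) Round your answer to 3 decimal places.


Step 1: theta = (w / 100) * BD / rho_w
Step 2: theta = (15.9 / 100) * 1.6 / 1.0
Step 3: theta = 0.159 * 1.6
Step 4: theta = 0.254

0.254


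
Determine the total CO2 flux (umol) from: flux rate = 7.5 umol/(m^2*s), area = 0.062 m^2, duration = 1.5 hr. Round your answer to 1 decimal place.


Step 1: Convert time to seconds: 1.5 hr * 3600 = 5400.0 s
Step 2: Total = flux * area * time_s
Step 3: Total = 7.5 * 0.062 * 5400.0
Step 4: Total = 2511.0 umol

2511.0


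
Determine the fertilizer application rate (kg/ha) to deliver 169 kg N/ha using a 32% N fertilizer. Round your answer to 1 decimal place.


Step 1: Fertilizer rate = target N / (N content / 100)
Step 2: Rate = 169 / (32 / 100)
Step 3: Rate = 169 / 0.32
Step 4: Rate = 528.1 kg/ha

528.1


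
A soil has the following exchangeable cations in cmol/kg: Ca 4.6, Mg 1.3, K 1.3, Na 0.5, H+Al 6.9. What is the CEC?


Step 1: CEC = Ca + Mg + K + Na + (H+Al)
Step 2: CEC = 4.6 + 1.3 + 1.3 + 0.5 + 6.9
Step 3: CEC = 14.6 cmol/kg

14.6


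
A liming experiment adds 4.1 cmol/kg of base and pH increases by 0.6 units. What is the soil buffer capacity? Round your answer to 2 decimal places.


Step 1: BC = change in base / change in pH
Step 2: BC = 4.1 / 0.6
Step 3: BC = 6.83 cmol/(kg*pH unit)

6.83


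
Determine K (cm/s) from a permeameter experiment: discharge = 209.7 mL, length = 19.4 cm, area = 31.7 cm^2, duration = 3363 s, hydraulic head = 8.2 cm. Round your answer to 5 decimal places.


Step 1: K = Q * L / (A * t * h)
Step 2: Numerator = 209.7 * 19.4 = 4068.18
Step 3: Denominator = 31.7 * 3363 * 8.2 = 874178.22
Step 4: K = 4068.18 / 874178.22 = 0.00465 cm/s

0.00465


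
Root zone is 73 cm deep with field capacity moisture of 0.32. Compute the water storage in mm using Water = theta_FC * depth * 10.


Step 1: Water (mm) = theta_FC * depth (cm) * 10
Step 2: Water = 0.32 * 73 * 10
Step 3: Water = 233.6 mm

233.6


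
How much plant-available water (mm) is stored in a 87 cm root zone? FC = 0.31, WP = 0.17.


Step 1: Available water = (FC - WP) * depth * 10
Step 2: AW = (0.31 - 0.17) * 87 * 10
Step 3: AW = 0.14 * 87 * 10
Step 4: AW = 121.8 mm

121.8


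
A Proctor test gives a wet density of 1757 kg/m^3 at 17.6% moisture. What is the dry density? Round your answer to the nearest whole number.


Step 1: Dry density = wet density / (1 + w/100)
Step 2: Dry density = 1757 / (1 + 17.6/100)
Step 3: Dry density = 1757 / 1.176
Step 4: Dry density = 1494 kg/m^3

1494


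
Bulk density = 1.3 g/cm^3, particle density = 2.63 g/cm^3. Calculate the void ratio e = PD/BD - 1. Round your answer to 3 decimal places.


Step 1: e = PD / BD - 1
Step 2: e = 2.63 / 1.3 - 1
Step 3: e = 2.02308 - 1
Step 4: e = 1.023

1.023


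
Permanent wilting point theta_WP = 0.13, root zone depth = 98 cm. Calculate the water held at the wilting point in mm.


Step 1: Water (mm) = theta_WP * depth * 10
Step 2: Water = 0.13 * 98 * 10
Step 3: Water = 127.4 mm

127.4


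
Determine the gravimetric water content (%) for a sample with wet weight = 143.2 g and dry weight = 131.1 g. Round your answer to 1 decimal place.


Step 1: Water mass = wet - dry = 143.2 - 131.1 = 12.1 g
Step 2: w = 100 * water mass / dry mass
Step 3: w = 100 * 12.1 / 131.1 = 9.2%

9.2


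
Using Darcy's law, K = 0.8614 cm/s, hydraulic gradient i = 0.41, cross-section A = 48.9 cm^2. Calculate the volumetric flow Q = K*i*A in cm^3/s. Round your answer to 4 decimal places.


Step 1: Apply Darcy's law: Q = K * i * A
Step 2: Q = 0.8614 * 0.41 * 48.9
Step 3: Q = 17.2702 cm^3/s

17.2702


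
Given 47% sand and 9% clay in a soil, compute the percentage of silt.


Step 1: sand + silt + clay = 100%
Step 2: silt = 100 - sand - clay
Step 3: silt = 100 - 47 - 9
Step 4: silt = 44%

44


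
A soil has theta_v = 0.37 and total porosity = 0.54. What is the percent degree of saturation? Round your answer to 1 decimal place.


Step 1: S = 100 * theta_v / n
Step 2: S = 100 * 0.37 / 0.54
Step 3: S = 68.5%

68.5


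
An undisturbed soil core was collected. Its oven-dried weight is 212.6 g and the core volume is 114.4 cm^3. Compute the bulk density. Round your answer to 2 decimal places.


Step 1: Identify the formula: BD = dry mass / volume
Step 2: Substitute values: BD = 212.6 / 114.4
Step 3: BD = 1.86 g/cm^3

1.86


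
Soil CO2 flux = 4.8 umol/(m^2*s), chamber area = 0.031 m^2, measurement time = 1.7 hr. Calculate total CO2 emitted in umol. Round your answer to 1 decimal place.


Step 1: Convert time to seconds: 1.7 hr * 3600 = 6120.0 s
Step 2: Total = flux * area * time_s
Step 3: Total = 4.8 * 0.031 * 6120.0
Step 4: Total = 910.7 umol

910.7


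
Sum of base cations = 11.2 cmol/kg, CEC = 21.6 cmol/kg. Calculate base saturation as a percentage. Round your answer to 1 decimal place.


Step 1: BS = 100 * (sum of bases) / CEC
Step 2: BS = 100 * 11.2 / 21.6
Step 3: BS = 51.9%

51.9


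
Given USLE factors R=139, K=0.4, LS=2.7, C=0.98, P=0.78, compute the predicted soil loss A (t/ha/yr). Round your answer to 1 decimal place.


Step 1: A = R * K * LS * C * P
Step 2: R * K = 139 * 0.4 = 55.6
Step 3: (R*K) * LS = 55.6 * 2.7 = 150.12
Step 4: * C * P = 150.12 * 0.98 * 0.78 = 114.8
Step 5: A = 114.8 t/(ha*yr)

114.8


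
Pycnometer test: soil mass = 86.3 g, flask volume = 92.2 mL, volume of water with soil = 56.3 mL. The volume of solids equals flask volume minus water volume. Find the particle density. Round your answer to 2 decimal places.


Step 1: Volume of solids = flask volume - water volume with soil
Step 2: V_solids = 92.2 - 56.3 = 35.9 mL
Step 3: Particle density = mass / V_solids = 86.3 / 35.9 = 2.4 g/cm^3

2.4


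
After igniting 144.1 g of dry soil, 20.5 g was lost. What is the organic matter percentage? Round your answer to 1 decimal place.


Step 1: OM% = 100 * LOI / sample mass
Step 2: OM = 100 * 20.5 / 144.1
Step 3: OM = 14.2%

14.2


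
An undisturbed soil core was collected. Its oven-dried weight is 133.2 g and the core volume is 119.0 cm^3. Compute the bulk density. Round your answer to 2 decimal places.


Step 1: Identify the formula: BD = dry mass / volume
Step 2: Substitute values: BD = 133.2 / 119.0
Step 3: BD = 1.12 g/cm^3

1.12


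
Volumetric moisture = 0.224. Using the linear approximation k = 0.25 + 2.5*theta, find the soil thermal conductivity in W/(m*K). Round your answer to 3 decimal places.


Step 1: k = 0.25 + 2.5 * theta
Step 2: k = 0.25 + 2.5 * 0.224
Step 3: k = 0.25 + 0.56
Step 4: k = 0.81 W/(m*K)

0.81


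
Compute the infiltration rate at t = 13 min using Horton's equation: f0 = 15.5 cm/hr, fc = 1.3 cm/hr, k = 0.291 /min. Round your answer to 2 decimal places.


Step 1: f = fc + (f0 - fc) * exp(-k * t)
Step 2: exp(-0.291 * 13) = 0.022754
Step 3: f = 1.3 + (15.5 - 1.3) * 0.022754
Step 4: f = 1.3 + 14.2 * 0.022754
Step 5: f = 1.62 cm/hr

1.62


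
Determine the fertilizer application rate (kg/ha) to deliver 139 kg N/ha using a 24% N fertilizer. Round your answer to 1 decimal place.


Step 1: Fertilizer rate = target N / (N content / 100)
Step 2: Rate = 139 / (24 / 100)
Step 3: Rate = 139 / 0.24
Step 4: Rate = 579.2 kg/ha

579.2


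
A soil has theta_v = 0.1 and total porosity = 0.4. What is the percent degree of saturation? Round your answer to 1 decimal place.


Step 1: S = 100 * theta_v / n
Step 2: S = 100 * 0.1 / 0.4
Step 3: S = 25.0%

25.0


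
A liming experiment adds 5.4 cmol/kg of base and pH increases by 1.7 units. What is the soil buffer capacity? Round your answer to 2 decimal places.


Step 1: BC = change in base / change in pH
Step 2: BC = 5.4 / 1.7
Step 3: BC = 3.18 cmol/(kg*pH unit)

3.18


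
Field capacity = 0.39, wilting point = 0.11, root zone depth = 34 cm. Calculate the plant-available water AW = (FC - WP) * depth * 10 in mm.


Step 1: Available water = (FC - WP) * depth * 10
Step 2: AW = (0.39 - 0.11) * 34 * 10
Step 3: AW = 0.28 * 34 * 10
Step 4: AW = 95.2 mm

95.2


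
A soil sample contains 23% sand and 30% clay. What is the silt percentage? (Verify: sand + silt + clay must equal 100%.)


Step 1: sand + silt + clay = 100%
Step 2: silt = 100 - sand - clay
Step 3: silt = 100 - 23 - 30
Step 4: silt = 47%

47


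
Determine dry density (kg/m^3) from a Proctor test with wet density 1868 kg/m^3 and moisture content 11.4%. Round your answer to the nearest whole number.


Step 1: Dry density = wet density / (1 + w/100)
Step 2: Dry density = 1868 / (1 + 11.4/100)
Step 3: Dry density = 1868 / 1.114
Step 4: Dry density = 1677 kg/m^3

1677


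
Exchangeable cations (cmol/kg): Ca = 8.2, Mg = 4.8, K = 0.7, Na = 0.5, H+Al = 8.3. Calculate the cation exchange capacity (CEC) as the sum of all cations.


Step 1: CEC = Ca + Mg + K + Na + (H+Al)
Step 2: CEC = 8.2 + 4.8 + 0.7 + 0.5 + 8.3
Step 3: CEC = 22.5 cmol/kg

22.5


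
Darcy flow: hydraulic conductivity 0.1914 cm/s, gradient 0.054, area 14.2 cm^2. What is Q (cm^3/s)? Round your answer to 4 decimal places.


Step 1: Apply Darcy's law: Q = K * i * A
Step 2: Q = 0.1914 * 0.054 * 14.2
Step 3: Q = 0.1468 cm^3/s

0.1468


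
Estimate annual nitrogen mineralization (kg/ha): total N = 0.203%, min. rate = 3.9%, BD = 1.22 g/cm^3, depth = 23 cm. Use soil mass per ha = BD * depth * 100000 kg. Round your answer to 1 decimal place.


Step 1: Soil mass per ha = BD * depth * 100000 = 1.22 * 23 * 100000 = 2806000 kg
Step 2: Total N pool = soil mass * N%/100 = 2806000 * 0.203/100 = 5696.18 kg/ha
Step 3: N mineralized = N pool * rate%/100 = 5696.18 * 3.9/100 = 222.2 kg/ha/yr

222.2


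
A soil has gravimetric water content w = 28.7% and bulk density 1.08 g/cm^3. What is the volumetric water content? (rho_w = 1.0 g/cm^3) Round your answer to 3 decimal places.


Step 1: theta = (w / 100) * BD / rho_w
Step 2: theta = (28.7 / 100) * 1.08 / 1.0
Step 3: theta = 0.287 * 1.08
Step 4: theta = 0.31

0.31


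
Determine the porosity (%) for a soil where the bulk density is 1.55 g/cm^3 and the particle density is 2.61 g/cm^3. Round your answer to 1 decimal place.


Step 1: Formula: n = 100 * (1 - BD / PD)
Step 2: n = 100 * (1 - 1.55 / 2.61)
Step 3: n = 100 * (1 - 0.59387)
Step 4: n = 40.6%

40.6


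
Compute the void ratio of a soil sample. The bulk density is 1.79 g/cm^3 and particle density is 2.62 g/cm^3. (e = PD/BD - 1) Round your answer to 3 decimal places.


Step 1: e = PD / BD - 1
Step 2: e = 2.62 / 1.79 - 1
Step 3: e = 1.46369 - 1
Step 4: e = 0.464

0.464


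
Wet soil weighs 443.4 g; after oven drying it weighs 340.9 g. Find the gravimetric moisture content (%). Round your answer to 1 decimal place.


Step 1: Water mass = wet - dry = 443.4 - 340.9 = 102.5 g
Step 2: w = 100 * water mass / dry mass
Step 3: w = 100 * 102.5 / 340.9 = 30.1%

30.1


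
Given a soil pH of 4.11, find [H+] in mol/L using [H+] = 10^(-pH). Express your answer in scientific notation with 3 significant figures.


Step 1: [H+] = 10^(-pH)
Step 2: [H+] = 10^(-4.11)
Step 3: [H+] = 7.76e-05 mol/L

7.76e-05


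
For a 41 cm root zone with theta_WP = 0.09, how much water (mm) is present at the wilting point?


Step 1: Water (mm) = theta_WP * depth * 10
Step 2: Water = 0.09 * 41 * 10
Step 3: Water = 36.9 mm

36.9


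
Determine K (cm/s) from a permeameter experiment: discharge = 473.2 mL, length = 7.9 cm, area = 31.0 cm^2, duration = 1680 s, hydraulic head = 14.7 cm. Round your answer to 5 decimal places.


Step 1: K = Q * L / (A * t * h)
Step 2: Numerator = 473.2 * 7.9 = 3738.28
Step 3: Denominator = 31.0 * 1680 * 14.7 = 765576.0
Step 4: K = 3738.28 / 765576.0 = 0.00488 cm/s

0.00488


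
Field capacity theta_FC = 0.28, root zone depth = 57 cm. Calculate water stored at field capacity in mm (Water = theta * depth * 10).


Step 1: Water (mm) = theta_FC * depth (cm) * 10
Step 2: Water = 0.28 * 57 * 10
Step 3: Water = 159.6 mm

159.6


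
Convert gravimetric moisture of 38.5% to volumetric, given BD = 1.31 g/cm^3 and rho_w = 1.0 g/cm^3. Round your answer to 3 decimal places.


Step 1: theta = (w / 100) * BD / rho_w
Step 2: theta = (38.5 / 100) * 1.31 / 1.0
Step 3: theta = 0.385 * 1.31
Step 4: theta = 0.504

0.504


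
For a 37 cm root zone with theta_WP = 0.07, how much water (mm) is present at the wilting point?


Step 1: Water (mm) = theta_WP * depth * 10
Step 2: Water = 0.07 * 37 * 10
Step 3: Water = 25.9 mm

25.9


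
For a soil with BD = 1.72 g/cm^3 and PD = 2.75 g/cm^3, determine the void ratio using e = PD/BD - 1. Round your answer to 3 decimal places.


Step 1: e = PD / BD - 1
Step 2: e = 2.75 / 1.72 - 1
Step 3: e = 1.59884 - 1
Step 4: e = 0.599

0.599


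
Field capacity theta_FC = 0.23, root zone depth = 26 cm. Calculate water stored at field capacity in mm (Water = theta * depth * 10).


Step 1: Water (mm) = theta_FC * depth (cm) * 10
Step 2: Water = 0.23 * 26 * 10
Step 3: Water = 59.8 mm

59.8


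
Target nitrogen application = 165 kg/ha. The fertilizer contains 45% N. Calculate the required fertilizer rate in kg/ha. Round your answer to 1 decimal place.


Step 1: Fertilizer rate = target N / (N content / 100)
Step 2: Rate = 165 / (45 / 100)
Step 3: Rate = 165 / 0.45
Step 4: Rate = 366.7 kg/ha

366.7


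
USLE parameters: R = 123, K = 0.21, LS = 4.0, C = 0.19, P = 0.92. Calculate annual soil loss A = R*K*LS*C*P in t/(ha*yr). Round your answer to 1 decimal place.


Step 1: A = R * K * LS * C * P
Step 2: R * K = 123 * 0.21 = 25.83
Step 3: (R*K) * LS = 25.83 * 4.0 = 103.32
Step 4: * C * P = 103.32 * 0.19 * 0.92 = 18.1
Step 5: A = 18.1 t/(ha*yr)

18.1


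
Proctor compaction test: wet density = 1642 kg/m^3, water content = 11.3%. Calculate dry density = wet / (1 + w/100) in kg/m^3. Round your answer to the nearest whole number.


Step 1: Dry density = wet density / (1 + w/100)
Step 2: Dry density = 1642 / (1 + 11.3/100)
Step 3: Dry density = 1642 / 1.113
Step 4: Dry density = 1475 kg/m^3

1475


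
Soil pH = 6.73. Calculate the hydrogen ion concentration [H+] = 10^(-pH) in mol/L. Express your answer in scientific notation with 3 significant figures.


Step 1: [H+] = 10^(-pH)
Step 2: [H+] = 10^(-6.73)
Step 3: [H+] = 1.86e-07 mol/L

1.86e-07


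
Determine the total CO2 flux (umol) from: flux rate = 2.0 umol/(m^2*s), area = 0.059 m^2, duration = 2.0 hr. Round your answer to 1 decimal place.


Step 1: Convert time to seconds: 2.0 hr * 3600 = 7200.0 s
Step 2: Total = flux * area * time_s
Step 3: Total = 2.0 * 0.059 * 7200.0
Step 4: Total = 849.6 umol

849.6


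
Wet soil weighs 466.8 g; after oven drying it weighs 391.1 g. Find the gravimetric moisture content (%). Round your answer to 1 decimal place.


Step 1: Water mass = wet - dry = 466.8 - 391.1 = 75.7 g
Step 2: w = 100 * water mass / dry mass
Step 3: w = 100 * 75.7 / 391.1 = 19.4%

19.4


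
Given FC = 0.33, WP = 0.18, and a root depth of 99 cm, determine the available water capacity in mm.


Step 1: Available water = (FC - WP) * depth * 10
Step 2: AW = (0.33 - 0.18) * 99 * 10
Step 3: AW = 0.15 * 99 * 10
Step 4: AW = 148.5 mm

148.5


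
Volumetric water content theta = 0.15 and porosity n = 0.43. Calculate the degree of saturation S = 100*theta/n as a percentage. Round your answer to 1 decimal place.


Step 1: S = 100 * theta_v / n
Step 2: S = 100 * 0.15 / 0.43
Step 3: S = 34.9%

34.9


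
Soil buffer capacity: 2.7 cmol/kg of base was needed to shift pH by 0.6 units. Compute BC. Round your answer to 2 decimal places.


Step 1: BC = change in base / change in pH
Step 2: BC = 2.7 / 0.6
Step 3: BC = 4.5 cmol/(kg*pH unit)

4.5


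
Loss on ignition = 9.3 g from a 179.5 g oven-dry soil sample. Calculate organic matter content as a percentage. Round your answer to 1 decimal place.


Step 1: OM% = 100 * LOI / sample mass
Step 2: OM = 100 * 9.3 / 179.5
Step 3: OM = 5.2%

5.2


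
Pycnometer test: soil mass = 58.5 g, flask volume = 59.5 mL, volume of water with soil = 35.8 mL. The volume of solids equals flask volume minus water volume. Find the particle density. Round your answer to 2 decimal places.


Step 1: Volume of solids = flask volume - water volume with soil
Step 2: V_solids = 59.5 - 35.8 = 23.7 mL
Step 3: Particle density = mass / V_solids = 58.5 / 23.7 = 2.47 g/cm^3

2.47


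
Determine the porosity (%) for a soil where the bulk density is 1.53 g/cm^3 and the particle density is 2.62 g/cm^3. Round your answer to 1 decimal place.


Step 1: Formula: n = 100 * (1 - BD / PD)
Step 2: n = 100 * (1 - 1.53 / 2.62)
Step 3: n = 100 * (1 - 0.58397)
Step 4: n = 41.6%

41.6


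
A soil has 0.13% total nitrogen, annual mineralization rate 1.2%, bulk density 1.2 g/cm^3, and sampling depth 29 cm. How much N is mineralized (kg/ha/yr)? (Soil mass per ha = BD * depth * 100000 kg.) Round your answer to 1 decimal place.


Step 1: Soil mass per ha = BD * depth * 100000 = 1.2 * 29 * 100000 = 3480000 kg
Step 2: Total N pool = soil mass * N%/100 = 3480000 * 0.13/100 = 4524.0 kg/ha
Step 3: N mineralized = N pool * rate%/100 = 4524.0 * 1.2/100 = 54.3 kg/ha/yr

54.3


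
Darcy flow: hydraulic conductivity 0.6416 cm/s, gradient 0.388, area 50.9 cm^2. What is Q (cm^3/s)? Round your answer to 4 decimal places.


Step 1: Apply Darcy's law: Q = K * i * A
Step 2: Q = 0.6416 * 0.388 * 50.9
Step 3: Q = 12.6711 cm^3/s

12.6711


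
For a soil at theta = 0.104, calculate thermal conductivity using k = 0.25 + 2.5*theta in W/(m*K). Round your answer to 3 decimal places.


Step 1: k = 0.25 + 2.5 * theta
Step 2: k = 0.25 + 2.5 * 0.104
Step 3: k = 0.25 + 0.26
Step 4: k = 0.51 W/(m*K)

0.51


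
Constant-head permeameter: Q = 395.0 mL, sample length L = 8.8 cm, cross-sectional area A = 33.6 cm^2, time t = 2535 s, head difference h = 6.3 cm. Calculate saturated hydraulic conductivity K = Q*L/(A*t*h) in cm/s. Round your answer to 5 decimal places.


Step 1: K = Q * L / (A * t * h)
Step 2: Numerator = 395.0 * 8.8 = 3476.0
Step 3: Denominator = 33.6 * 2535 * 6.3 = 536608.8
Step 4: K = 3476.0 / 536608.8 = 0.00648 cm/s

0.00648


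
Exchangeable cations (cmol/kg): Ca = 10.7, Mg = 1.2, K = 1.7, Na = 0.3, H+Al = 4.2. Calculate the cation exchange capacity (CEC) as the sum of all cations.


Step 1: CEC = Ca + Mg + K + Na + (H+Al)
Step 2: CEC = 10.7 + 1.2 + 1.7 + 0.3 + 4.2
Step 3: CEC = 18.1 cmol/kg

18.1


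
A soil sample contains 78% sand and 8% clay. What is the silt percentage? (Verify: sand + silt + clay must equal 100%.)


Step 1: sand + silt + clay = 100%
Step 2: silt = 100 - sand - clay
Step 3: silt = 100 - 78 - 8
Step 4: silt = 14%

14


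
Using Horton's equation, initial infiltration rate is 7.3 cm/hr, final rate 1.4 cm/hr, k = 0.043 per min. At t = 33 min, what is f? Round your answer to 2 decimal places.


Step 1: f = fc + (f0 - fc) * exp(-k * t)
Step 2: exp(-0.043 * 33) = 0.241956
Step 3: f = 1.4 + (7.3 - 1.4) * 0.241956
Step 4: f = 1.4 + 5.9 * 0.241956
Step 5: f = 2.83 cm/hr

2.83


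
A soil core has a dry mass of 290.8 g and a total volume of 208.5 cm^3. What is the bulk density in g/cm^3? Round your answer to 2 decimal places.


Step 1: Identify the formula: BD = dry mass / volume
Step 2: Substitute values: BD = 290.8 / 208.5
Step 3: BD = 1.39 g/cm^3

1.39


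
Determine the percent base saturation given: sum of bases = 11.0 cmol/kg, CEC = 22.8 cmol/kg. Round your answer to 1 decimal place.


Step 1: BS = 100 * (sum of bases) / CEC
Step 2: BS = 100 * 11.0 / 22.8
Step 3: BS = 48.2%

48.2


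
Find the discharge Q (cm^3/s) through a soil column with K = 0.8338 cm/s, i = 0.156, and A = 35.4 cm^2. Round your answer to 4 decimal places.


Step 1: Apply Darcy's law: Q = K * i * A
Step 2: Q = 0.8338 * 0.156 * 35.4
Step 3: Q = 4.6046 cm^3/s

4.6046


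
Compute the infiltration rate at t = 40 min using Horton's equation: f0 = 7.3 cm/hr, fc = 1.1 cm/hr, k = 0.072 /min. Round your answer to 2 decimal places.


Step 1: f = fc + (f0 - fc) * exp(-k * t)
Step 2: exp(-0.072 * 40) = 0.056135
Step 3: f = 1.1 + (7.3 - 1.1) * 0.056135
Step 4: f = 1.1 + 6.2 * 0.056135
Step 5: f = 1.45 cm/hr

1.45


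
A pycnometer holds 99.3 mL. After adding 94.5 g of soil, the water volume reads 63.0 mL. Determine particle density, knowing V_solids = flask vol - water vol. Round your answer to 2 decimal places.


Step 1: Volume of solids = flask volume - water volume with soil
Step 2: V_solids = 99.3 - 63.0 = 36.3 mL
Step 3: Particle density = mass / V_solids = 94.5 / 36.3 = 2.6 g/cm^3

2.6


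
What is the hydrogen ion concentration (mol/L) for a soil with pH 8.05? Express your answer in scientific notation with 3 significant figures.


Step 1: [H+] = 10^(-pH)
Step 2: [H+] = 10^(-8.05)
Step 3: [H+] = 8.91e-09 mol/L

8.91e-09


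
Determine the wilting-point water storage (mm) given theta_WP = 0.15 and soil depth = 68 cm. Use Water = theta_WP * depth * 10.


Step 1: Water (mm) = theta_WP * depth * 10
Step 2: Water = 0.15 * 68 * 10
Step 3: Water = 102.0 mm

102.0


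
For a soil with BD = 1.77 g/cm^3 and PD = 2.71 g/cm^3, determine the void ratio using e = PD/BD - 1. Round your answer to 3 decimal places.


Step 1: e = PD / BD - 1
Step 2: e = 2.71 / 1.77 - 1
Step 3: e = 1.53107 - 1
Step 4: e = 0.531

0.531


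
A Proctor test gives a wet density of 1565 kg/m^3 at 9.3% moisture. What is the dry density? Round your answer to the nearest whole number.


Step 1: Dry density = wet density / (1 + w/100)
Step 2: Dry density = 1565 / (1 + 9.3/100)
Step 3: Dry density = 1565 / 1.093
Step 4: Dry density = 1432 kg/m^3

1432


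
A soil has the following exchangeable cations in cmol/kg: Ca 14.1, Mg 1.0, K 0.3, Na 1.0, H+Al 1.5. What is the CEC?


Step 1: CEC = Ca + Mg + K + Na + (H+Al)
Step 2: CEC = 14.1 + 1.0 + 0.3 + 1.0 + 1.5
Step 3: CEC = 17.9 cmol/kg

17.9


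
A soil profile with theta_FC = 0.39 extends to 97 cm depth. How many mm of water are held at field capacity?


Step 1: Water (mm) = theta_FC * depth (cm) * 10
Step 2: Water = 0.39 * 97 * 10
Step 3: Water = 378.3 mm

378.3


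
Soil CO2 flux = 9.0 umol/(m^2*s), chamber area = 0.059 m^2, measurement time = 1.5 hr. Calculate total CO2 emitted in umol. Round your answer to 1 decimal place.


Step 1: Convert time to seconds: 1.5 hr * 3600 = 5400.0 s
Step 2: Total = flux * area * time_s
Step 3: Total = 9.0 * 0.059 * 5400.0
Step 4: Total = 2867.4 umol

2867.4


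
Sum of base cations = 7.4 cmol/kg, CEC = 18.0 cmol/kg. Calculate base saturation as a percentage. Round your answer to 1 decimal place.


Step 1: BS = 100 * (sum of bases) / CEC
Step 2: BS = 100 * 7.4 / 18.0
Step 3: BS = 41.1%

41.1


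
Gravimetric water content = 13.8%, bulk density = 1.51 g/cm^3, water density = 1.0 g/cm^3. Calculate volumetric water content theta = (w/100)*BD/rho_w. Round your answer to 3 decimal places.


Step 1: theta = (w / 100) * BD / rho_w
Step 2: theta = (13.8 / 100) * 1.51 / 1.0
Step 3: theta = 0.138 * 1.51
Step 4: theta = 0.208

0.208


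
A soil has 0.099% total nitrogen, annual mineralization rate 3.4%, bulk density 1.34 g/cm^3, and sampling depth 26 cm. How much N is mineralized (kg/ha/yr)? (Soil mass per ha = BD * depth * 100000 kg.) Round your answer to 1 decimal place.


Step 1: Soil mass per ha = BD * depth * 100000 = 1.34 * 26 * 100000 = 3484000 kg
Step 2: Total N pool = soil mass * N%/100 = 3484000 * 0.099/100 = 3449.16 kg/ha
Step 3: N mineralized = N pool * rate%/100 = 3449.16 * 3.4/100 = 117.3 kg/ha/yr

117.3


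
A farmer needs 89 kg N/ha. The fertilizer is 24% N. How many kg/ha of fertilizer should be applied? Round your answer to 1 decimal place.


Step 1: Fertilizer rate = target N / (N content / 100)
Step 2: Rate = 89 / (24 / 100)
Step 3: Rate = 89 / 0.24
Step 4: Rate = 370.8 kg/ha

370.8


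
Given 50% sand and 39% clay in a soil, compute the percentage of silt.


Step 1: sand + silt + clay = 100%
Step 2: silt = 100 - sand - clay
Step 3: silt = 100 - 50 - 39
Step 4: silt = 11%

11


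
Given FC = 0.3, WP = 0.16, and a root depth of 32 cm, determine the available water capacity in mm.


Step 1: Available water = (FC - WP) * depth * 10
Step 2: AW = (0.3 - 0.16) * 32 * 10
Step 3: AW = 0.14 * 32 * 10
Step 4: AW = 44.8 mm

44.8


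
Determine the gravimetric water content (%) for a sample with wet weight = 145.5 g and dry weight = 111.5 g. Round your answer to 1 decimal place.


Step 1: Water mass = wet - dry = 145.5 - 111.5 = 34.0 g
Step 2: w = 100 * water mass / dry mass
Step 3: w = 100 * 34.0 / 111.5 = 30.5%

30.5


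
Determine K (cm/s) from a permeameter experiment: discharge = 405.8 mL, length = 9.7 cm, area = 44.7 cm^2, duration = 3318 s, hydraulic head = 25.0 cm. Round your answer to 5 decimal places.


Step 1: K = Q * L / (A * t * h)
Step 2: Numerator = 405.8 * 9.7 = 3936.26
Step 3: Denominator = 44.7 * 3318 * 25.0 = 3707865.0
Step 4: K = 3936.26 / 3707865.0 = 0.00106 cm/s

0.00106


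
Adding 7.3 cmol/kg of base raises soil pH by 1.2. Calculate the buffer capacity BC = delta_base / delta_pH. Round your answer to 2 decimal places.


Step 1: BC = change in base / change in pH
Step 2: BC = 7.3 / 1.2
Step 3: BC = 6.08 cmol/(kg*pH unit)

6.08


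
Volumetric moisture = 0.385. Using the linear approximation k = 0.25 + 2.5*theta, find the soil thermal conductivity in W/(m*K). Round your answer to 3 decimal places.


Step 1: k = 0.25 + 2.5 * theta
Step 2: k = 0.25 + 2.5 * 0.385
Step 3: k = 0.25 + 0.963
Step 4: k = 1.213 W/(m*K)

1.213


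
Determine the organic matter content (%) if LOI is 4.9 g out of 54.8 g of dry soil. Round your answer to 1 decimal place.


Step 1: OM% = 100 * LOI / sample mass
Step 2: OM = 100 * 4.9 / 54.8
Step 3: OM = 8.9%

8.9


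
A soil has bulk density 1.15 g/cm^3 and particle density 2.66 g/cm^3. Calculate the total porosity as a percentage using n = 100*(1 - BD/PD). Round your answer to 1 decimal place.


Step 1: Formula: n = 100 * (1 - BD / PD)
Step 2: n = 100 * (1 - 1.15 / 2.66)
Step 3: n = 100 * (1 - 0.43233)
Step 4: n = 56.8%

56.8


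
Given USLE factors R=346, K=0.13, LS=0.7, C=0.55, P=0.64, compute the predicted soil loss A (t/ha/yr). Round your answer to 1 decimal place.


Step 1: A = R * K * LS * C * P
Step 2: R * K = 346 * 0.13 = 44.98
Step 3: (R*K) * LS = 44.98 * 0.7 = 31.486
Step 4: * C * P = 31.486 * 0.55 * 0.64 = 11.1
Step 5: A = 11.1 t/(ha*yr)

11.1


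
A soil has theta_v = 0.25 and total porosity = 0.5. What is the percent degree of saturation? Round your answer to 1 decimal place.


Step 1: S = 100 * theta_v / n
Step 2: S = 100 * 0.25 / 0.5
Step 3: S = 50.0%

50.0


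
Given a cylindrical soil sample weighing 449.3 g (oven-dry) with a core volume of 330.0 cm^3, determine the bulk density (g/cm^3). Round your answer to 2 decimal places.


Step 1: Identify the formula: BD = dry mass / volume
Step 2: Substitute values: BD = 449.3 / 330.0
Step 3: BD = 1.36 g/cm^3

1.36


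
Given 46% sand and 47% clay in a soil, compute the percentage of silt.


Step 1: sand + silt + clay = 100%
Step 2: silt = 100 - sand - clay
Step 3: silt = 100 - 46 - 47
Step 4: silt = 7%

7


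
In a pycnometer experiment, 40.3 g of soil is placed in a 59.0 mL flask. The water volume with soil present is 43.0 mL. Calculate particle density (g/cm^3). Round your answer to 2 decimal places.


Step 1: Volume of solids = flask volume - water volume with soil
Step 2: V_solids = 59.0 - 43.0 = 16.0 mL
Step 3: Particle density = mass / V_solids = 40.3 / 16.0 = 2.52 g/cm^3

2.52


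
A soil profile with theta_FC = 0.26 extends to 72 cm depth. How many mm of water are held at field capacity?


Step 1: Water (mm) = theta_FC * depth (cm) * 10
Step 2: Water = 0.26 * 72 * 10
Step 3: Water = 187.2 mm

187.2


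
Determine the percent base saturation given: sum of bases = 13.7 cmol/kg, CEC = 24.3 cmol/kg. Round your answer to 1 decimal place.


Step 1: BS = 100 * (sum of bases) / CEC
Step 2: BS = 100 * 13.7 / 24.3
Step 3: BS = 56.4%

56.4


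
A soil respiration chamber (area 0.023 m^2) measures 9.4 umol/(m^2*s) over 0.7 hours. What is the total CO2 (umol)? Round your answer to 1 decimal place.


Step 1: Convert time to seconds: 0.7 hr * 3600 = 2520.0 s
Step 2: Total = flux * area * time_s
Step 3: Total = 9.4 * 0.023 * 2520.0
Step 4: Total = 544.8 umol

544.8


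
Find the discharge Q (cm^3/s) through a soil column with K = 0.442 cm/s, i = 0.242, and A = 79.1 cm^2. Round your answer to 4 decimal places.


Step 1: Apply Darcy's law: Q = K * i * A
Step 2: Q = 0.442 * 0.242 * 79.1
Step 3: Q = 8.4609 cm^3/s

8.4609


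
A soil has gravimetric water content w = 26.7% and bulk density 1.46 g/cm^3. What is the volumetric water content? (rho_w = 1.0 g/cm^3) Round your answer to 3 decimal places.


Step 1: theta = (w / 100) * BD / rho_w
Step 2: theta = (26.7 / 100) * 1.46 / 1.0
Step 3: theta = 0.267 * 1.46
Step 4: theta = 0.39

0.39


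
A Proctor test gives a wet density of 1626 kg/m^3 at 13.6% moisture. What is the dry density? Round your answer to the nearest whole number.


Step 1: Dry density = wet density / (1 + w/100)
Step 2: Dry density = 1626 / (1 + 13.6/100)
Step 3: Dry density = 1626 / 1.136
Step 4: Dry density = 1431 kg/m^3

1431
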